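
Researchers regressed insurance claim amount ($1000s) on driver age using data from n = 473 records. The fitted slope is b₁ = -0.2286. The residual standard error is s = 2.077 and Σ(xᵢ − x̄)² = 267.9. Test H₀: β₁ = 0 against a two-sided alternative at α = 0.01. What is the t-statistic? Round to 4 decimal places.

t = -1.8015

SE(b₁) = s/√Sₓₓ = 2.077/√267.9 = 0.126897.
t = -0.2286 / 0.126897 = -1.8015.
df = n − 2 = 471.
Two-sided p ≈ 0.0723, which is ≥ 0.01, so fail to reject H₀.
The data do not give significant evidence of an association between driver age and insurance claim amount.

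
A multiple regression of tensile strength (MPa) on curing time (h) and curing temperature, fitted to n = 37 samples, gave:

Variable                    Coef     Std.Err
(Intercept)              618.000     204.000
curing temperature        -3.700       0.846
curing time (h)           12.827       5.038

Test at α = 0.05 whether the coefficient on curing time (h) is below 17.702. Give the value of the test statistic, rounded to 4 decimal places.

Read off: b = 12.827, SE = 5.038 for curing time (h).
H₀: β₁ = 17.702 vs H₁: β₁ < 17.702.
t = (12.827 − 17.702) / 5.038 = -0.9676.
df = n − k − 1 = 37 − 2 − 1 = 34.
One-sided p ≈ 0.1700, which is ≥ 0.05, so fail to reject H₀.
The data do not give significant evidence that the true slope on curing time (h) is below 17.702 MPa per unit, holding the other predictors fixed.

t = -0.9676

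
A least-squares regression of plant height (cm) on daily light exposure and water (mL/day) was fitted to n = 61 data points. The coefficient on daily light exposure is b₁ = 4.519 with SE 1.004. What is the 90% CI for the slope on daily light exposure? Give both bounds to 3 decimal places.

(2.841, 6.197)

df = n − k − 1 = 61 − 2 − 1 = 58.
t* = t_{0.05, 58} = 1.671553.
Margin = t* × SE = 1.671553 × 1.004 = 1.67824.
CI: 4.519 ± 1.67824 → (2.841, 6.197).
With 90% confidence, each one-unit increase in daily light exposure is associated with a change of between 2.841 and 6.197 cm in plant height, holding the other predictors fixed.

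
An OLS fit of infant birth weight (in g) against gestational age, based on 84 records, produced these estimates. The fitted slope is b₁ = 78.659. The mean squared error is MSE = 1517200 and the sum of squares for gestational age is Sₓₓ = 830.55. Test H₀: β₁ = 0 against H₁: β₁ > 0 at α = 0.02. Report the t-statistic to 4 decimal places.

t = 1.8404

SE(b₁) = √(MSE/Sₓₓ) = √(1.5172e+06/830.55) = 42.7404.
t = 78.659 / 42.7404 = 1.8404.
df = n − 2 = 82.
One-sided p ≈ 0.0347, which is ≥ 0.02, so fail to reject H₀.
The data do not give significant evidence that the true slope on gestational age is positive.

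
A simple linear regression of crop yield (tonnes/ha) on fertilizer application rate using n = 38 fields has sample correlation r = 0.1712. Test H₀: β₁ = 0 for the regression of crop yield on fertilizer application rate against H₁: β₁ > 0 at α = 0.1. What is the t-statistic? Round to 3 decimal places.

t = r·√(n − 2)/√(1 − r²) = 0.1712·√36/√0.970691 = 1.043.
df = n − 2 = 36.
One-sided p ≈ 0.1520, which is ≥ 0.1, so fail to reject H₀.
The data do not give significant evidence of a linear association between fertilizer application rate and crop yield.

t = 1.043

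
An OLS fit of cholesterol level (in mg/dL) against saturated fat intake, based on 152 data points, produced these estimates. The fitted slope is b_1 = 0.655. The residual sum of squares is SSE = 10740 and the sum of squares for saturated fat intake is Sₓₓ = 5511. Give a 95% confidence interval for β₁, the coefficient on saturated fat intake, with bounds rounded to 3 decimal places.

(0.430, 0.880)

MSE = SSE/(n − 2) = 10740/150 = 71.6.
SE(b_1) = √(MSE/Sₓₓ) = √(71.6/5511) = 0.113983.
df = n − 2 = 150.
t* = t_{0.025, 150} = 1.975905.
Margin = t* × SE = 1.975905 × 0.113983 = 0.22522.
CI: 0.655 ± 0.22522 → (0.430, 0.880).
With 95% confidence, each one-unit increase in saturated fat intake is associated with a change of between 0.430 and 0.880 mg/dL in cholesterol level.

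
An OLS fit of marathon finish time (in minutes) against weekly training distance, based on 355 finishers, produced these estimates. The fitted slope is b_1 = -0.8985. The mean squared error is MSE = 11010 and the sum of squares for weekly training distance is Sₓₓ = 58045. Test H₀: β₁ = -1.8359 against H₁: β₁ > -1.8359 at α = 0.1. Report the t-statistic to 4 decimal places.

SE(b_1) = √(MSE/Sₓₓ) = √(11010/58045) = 0.435523.
t = (-0.8985 − (-1.8359)) / 0.435523 = 2.1524.
df = n − 2 = 353.
One-sided p ≈ 0.0160, which is < 0.1, so reject H₀.
There is evidence that the true slope on weekly training distance exceeds -1.8359 minutes per unit.

t = 2.1524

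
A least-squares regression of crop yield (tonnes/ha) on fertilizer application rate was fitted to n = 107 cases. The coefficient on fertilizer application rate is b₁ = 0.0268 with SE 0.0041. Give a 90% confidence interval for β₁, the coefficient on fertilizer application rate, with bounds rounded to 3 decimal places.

(0.020, 0.034)

df = n − 2 = 107 − 2 = 105.
t* = t_{0.05, 105} = 1.659495.
Margin = t* × SE = 1.659495 × 0.0041 = 0.00680.
CI: 0.0268 ± 0.00680 → (0.020, 0.034).
With 90% confidence, each one-unit increase in fertilizer application rate is associated with a change of between 0.020 and 0.034 tonnes/ha in crop yield.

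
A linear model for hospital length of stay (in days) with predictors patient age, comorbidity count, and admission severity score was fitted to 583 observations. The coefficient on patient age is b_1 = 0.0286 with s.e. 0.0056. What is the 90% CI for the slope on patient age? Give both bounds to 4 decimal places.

(0.0194, 0.0378)

df = n − k − 1 = 583 − 3 − 1 = 579.
t* = t_{0.05, 579} = 1.64749.
Margin = t* × SE = 1.64749 × 0.0056 = 0.009226.
CI: 0.0286 ± 0.009226 → (0.0194, 0.0378).
With 90% confidence, each one-unit increase in patient age is associated with a change of between 0.0194 and 0.0378 days in hospital length of stay, holding the other predictors fixed.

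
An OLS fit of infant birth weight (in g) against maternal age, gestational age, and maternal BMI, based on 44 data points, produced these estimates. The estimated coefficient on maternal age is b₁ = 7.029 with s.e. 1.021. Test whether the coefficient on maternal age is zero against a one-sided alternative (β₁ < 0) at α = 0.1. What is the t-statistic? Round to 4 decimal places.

t = 6.8844

H₀: β₁ = 0 vs H₁: β₁ < 0.
t = (b₁ − β₁⁰)/SE = 7.029 / 1.021 = 6.8844.
df = n − k − 1 = 44 − 3 − 1 = 40.
One-sided p ≈ 1.0000, which is ≥ 0.1, so fail to reject H₀.
The data do not give significant evidence that the true slope on maternal age is negative, holding the other predictors fixed.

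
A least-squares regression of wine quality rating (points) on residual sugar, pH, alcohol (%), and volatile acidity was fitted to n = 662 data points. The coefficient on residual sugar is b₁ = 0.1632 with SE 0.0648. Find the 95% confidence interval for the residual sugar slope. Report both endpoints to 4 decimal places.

df = n − k − 1 = 662 − 4 − 1 = 657.
t* = t_{0.025, 657} = 1.963581.
Margin = t* × SE = 1.963581 × 0.0648 = 0.127240.
CI: 0.1632 ± 0.127240 → (0.0360, 0.2904).
With 95% confidence, each one-unit increase in residual sugar is associated with a change of between 0.0360 and 0.2904 points in wine quality rating, holding the other predictors fixed.

(0.0360, 0.2904)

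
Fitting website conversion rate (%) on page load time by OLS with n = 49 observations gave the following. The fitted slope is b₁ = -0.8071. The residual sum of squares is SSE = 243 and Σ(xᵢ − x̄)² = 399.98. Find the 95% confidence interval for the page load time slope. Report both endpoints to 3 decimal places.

MSE = SSE/(n − 2) = 243/47 = 5.17021.
SE(b₁) = √(MSE/Sₓₓ) = √(5.17021/399.98) = 0.113693.
df = n − 2 = 47.
t* = t_{0.025, 47} = 2.011741.
Margin = t* × SE = 2.011741 × 0.113693 = 0.22872.
CI: -0.8071 ± 0.22872 → (-1.036, -0.578).
With 95% confidence, each one-unit increase in page load time is associated with a change of between -1.036 and -0.578 % in website conversion rate.

(-1.036, -0.578)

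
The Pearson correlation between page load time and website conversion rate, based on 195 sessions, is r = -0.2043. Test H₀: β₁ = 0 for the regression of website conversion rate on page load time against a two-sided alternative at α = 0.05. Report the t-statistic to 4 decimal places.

t = r·√(n − 2)/√(1 − r²) = -0.2043·√193/√0.958262 = -2.8994.
df = n − 2 = 193.
Two-sided p ≈ 0.0042, which is < 0.05, so reject H₀.
There is evidence of a linear association between page load time and website conversion rate.

t = -2.8994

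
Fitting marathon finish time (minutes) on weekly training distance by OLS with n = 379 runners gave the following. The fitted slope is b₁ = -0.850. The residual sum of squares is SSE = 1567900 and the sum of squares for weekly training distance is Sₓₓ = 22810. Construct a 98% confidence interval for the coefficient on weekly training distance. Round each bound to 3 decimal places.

MSE = SSE/(n − 2) = 1567900/377 = 4158.89.
SE(b₁) = √(MSE/Sₓₓ) = √(4158.89/22810) = 0.426998.
df = n − 2 = 377.
t* = t_{0.01, 377} = 2.33628.
Margin = t* × SE = 2.33628 × 0.426998 = 0.99759.
CI: -0.850 ± 0.99759 → (-1.848, 0.148).
With 98% confidence, each one-unit increase in weekly training distance is associated with a change of between -1.848 and 0.148 minutes in marathon finish time.

(-1.848, 0.148)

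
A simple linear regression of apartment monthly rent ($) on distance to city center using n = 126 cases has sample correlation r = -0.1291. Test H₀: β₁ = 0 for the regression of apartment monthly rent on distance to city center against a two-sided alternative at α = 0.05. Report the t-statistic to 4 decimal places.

t = r·√(n − 2)/√(1 − r²) = -0.1291·√124/√0.983333 = -1.4497.
df = n − 2 = 124.
Two-sided p ≈ 0.1497, which is ≥ 0.05, so fail to reject H₀.
The data do not give significant evidence of a linear association between distance to city center and apartment monthly rent.

t = -1.4497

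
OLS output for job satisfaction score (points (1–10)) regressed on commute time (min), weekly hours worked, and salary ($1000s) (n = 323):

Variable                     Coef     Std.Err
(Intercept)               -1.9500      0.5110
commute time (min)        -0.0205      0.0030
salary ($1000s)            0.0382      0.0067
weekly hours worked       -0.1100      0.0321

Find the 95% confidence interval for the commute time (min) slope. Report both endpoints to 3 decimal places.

Read off: b = -0.0205, SE = 0.0030 for commute time (min).
df = n − k − 1 = 323 − 3 − 1 = 319.
t* = t_{0.025, 319} = 1.967428.
Margin = t* × SE = 1.967428 × 0.0030 = 0.00590.
CI: -0.0205 ± 0.00590 → (-0.026, -0.015).

(-0.026, -0.015)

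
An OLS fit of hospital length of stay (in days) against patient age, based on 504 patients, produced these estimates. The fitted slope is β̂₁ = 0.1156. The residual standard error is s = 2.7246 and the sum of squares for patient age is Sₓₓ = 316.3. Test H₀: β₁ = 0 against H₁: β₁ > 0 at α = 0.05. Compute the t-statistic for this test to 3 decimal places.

SE(β̂₁) = s/√Sₓₓ = 2.7246/√316.3 = 0.153198.
t = 0.1156 / 0.153198 = 0.755.
df = n − 2 = 502.
One-sided p ≈ 0.2254, which is ≥ 0.05, so fail to reject H₀.
The data do not give significant evidence that the true slope on patient age is positive.

t = 0.755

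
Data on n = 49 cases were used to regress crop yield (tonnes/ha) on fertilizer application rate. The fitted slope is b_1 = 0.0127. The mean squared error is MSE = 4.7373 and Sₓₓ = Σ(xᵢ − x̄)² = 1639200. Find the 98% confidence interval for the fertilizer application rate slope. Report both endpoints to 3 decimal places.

SE(b_1) = √(MSE/Sₓₓ) = √(4.7373/1639200) = 0.0017.
df = n − 2 = 47.
t* = t_{0.01, 47} = 2.408345.
Margin = t* × SE = 2.408345 × 0.0017 = 0.00409.
CI: 0.0127 ± 0.00409 → (0.009, 0.017).
With 98% confidence, each one-unit increase in fertilizer application rate is associated with a change of between 0.009 and 0.017 tonnes/ha in crop yield.

(0.009, 0.017)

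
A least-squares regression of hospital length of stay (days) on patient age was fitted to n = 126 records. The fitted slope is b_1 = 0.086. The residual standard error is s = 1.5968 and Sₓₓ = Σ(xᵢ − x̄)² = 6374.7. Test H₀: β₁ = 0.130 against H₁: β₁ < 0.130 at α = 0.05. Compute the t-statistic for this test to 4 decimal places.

t = -2.2000

SE(b_1) = s/√Sₓₓ = 1.5968/√6374.7 = 0.0199996.
t = (0.086 − 0.130) / 0.0199996 = -2.2000.
df = n − 2 = 124.
One-sided p ≈ 0.0148, which is < 0.05, so reject H₀.
There is evidence that the true slope on patient age is below 0.130 days per unit.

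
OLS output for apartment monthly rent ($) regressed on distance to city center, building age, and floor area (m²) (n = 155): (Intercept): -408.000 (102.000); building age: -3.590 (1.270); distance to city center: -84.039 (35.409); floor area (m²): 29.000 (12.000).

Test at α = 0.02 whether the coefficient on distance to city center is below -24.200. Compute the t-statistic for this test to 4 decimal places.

Read off: b = -84.039, SE = 35.409 for distance to city center.
H₀: β₁ = -24.200 vs H₁: β₁ < -24.200.
t = (-84.039 − (-24.200)) / 35.409 = -1.6899.
df = n − k − 1 = 155 − 3 − 1 = 151.
One-sided p ≈ 0.0466, which is ≥ 0.02, so fail to reject H₀.
The data do not give significant evidence that the true slope on distance to city center is below -24.200 $ per unit, holding the other predictors fixed.

t = -1.6899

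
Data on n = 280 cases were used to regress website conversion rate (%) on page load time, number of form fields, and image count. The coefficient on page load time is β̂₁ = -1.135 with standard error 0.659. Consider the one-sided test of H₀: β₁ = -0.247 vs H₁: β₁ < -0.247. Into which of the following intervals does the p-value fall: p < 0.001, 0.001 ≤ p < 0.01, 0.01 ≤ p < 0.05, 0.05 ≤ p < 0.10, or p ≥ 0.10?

t = (-1.135 − (-0.247)) / 0.659 = -1.347.
df = n − k − 1 = 280 − 3 − 1 = 276.
One-sided p = P(T_{276} < t) ≈ 0.0895.
So 0.05 ≤ p < 0.10.

0.05 ≤ p < 0.10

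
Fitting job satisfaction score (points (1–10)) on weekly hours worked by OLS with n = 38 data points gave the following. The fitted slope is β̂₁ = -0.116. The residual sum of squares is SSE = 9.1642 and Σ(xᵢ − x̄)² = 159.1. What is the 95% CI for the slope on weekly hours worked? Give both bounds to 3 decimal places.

MSE = SSE/(n − 2) = 9.1642/36 = 0.254561.
SE(β̂₁) = √(MSE/Sₓₓ) = √(0.254561/159.1) = 0.0400001.
df = n − 2 = 36.
t* = t_{0.025, 36} = 2.028094.
Margin = t* × SE = 2.028094 × 0.0400001 = 0.08112.
CI: -0.116 ± 0.08112 → (-0.197, -0.035).
With 95% confidence, each one-unit increase in weekly hours worked is associated with a change of between -0.197 and -0.035 points (1–10) in job satisfaction score.

(-0.197, -0.035)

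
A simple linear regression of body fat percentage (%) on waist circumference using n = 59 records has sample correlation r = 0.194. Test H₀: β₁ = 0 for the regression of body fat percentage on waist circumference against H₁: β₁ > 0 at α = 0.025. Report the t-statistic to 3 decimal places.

t = 1.493

t = r·√(n − 2)/√(1 − r²) = 0.194·√57/√0.962364 = 1.493.
df = n − 2 = 57.
One-sided p ≈ 0.0705, which is ≥ 0.025, so fail to reject H₀.
The data do not give significant evidence of a linear association between waist circumference and body fat percentage.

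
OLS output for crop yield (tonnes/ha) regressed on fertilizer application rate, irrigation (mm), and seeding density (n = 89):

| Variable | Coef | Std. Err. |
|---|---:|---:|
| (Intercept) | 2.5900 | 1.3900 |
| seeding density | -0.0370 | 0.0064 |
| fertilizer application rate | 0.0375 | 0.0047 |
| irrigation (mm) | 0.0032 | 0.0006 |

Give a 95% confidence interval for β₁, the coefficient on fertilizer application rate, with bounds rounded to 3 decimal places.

(0.028, 0.047)

Read off: b = 0.0375, SE = 0.0047 for fertilizer application rate.
df = n − k − 1 = 89 − 3 − 1 = 85.
t* = t_{0.025, 85} = 1.988268.
Margin = t* × SE = 1.988268 × 0.0047 = 0.00934.
CI: 0.0375 ± 0.00934 → (0.028, 0.047).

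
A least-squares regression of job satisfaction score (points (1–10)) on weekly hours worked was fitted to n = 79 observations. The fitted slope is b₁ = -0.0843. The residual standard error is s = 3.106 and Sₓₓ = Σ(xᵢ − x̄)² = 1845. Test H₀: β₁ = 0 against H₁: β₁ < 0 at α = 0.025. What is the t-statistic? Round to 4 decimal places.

t = -1.1658

SE(b₁) = s/√Sₓₓ = 3.106/√1845 = 0.0723108.
t = -0.0843 / 0.0723108 = -1.1658.
df = n − 2 = 77.
One-sided p ≈ 0.1236, which is ≥ 0.025, so fail to reject H₀.
The data do not give significant evidence that the true slope on weekly hours worked is negative.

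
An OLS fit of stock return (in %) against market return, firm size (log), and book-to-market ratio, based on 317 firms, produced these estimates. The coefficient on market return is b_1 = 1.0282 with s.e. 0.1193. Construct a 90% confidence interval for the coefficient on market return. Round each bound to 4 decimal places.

df = n − k − 1 = 317 − 3 − 1 = 313.
t* = t_{0.05, 313} = 1.649736.
Margin = t* × SE = 1.649736 × 0.1193 = 0.196814.
CI: 1.0282 ± 0.196814 → (0.8314, 1.2250).
With 90% confidence, each one-unit increase in market return is associated with a change of between 0.8314 and 1.2250 % in stock return, holding the other predictors fixed.

(0.8314, 1.2250)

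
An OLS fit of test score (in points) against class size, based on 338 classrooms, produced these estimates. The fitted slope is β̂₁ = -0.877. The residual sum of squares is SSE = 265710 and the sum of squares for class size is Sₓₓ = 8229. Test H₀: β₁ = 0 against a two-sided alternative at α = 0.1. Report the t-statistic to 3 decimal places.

t = -2.829

MSE = SSE/(n − 2) = 265710/336 = 790.804.
SE(β̂₁) = √(MSE/Sₓₓ) = √(790.804/8229) = 0.309999.
t = -0.877 / 0.309999 = -2.829.
df = n − 2 = 336.
Two-sided p ≈ 0.0049, which is < 0.1, so reject H₀.
There is evidence that class size is associated with test score.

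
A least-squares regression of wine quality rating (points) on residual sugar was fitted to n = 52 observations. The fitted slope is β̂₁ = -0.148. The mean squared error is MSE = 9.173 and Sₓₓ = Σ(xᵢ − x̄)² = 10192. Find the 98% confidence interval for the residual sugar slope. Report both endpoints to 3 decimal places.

SE(β̂₁) = √(MSE/Sₓₓ) = √(9.173/10192) = 0.0300003.
df = n − 2 = 50.
t* = t_{0.01, 50} = 2.403272.
Margin = t* × SE = 2.403272 × 0.0300003 = 0.07210.
CI: -0.148 ± 0.07210 → (-0.220, -0.076).
With 98% confidence, each one-unit increase in residual sugar is associated with a change of between -0.220 and -0.076 points in wine quality rating.

(-0.220, -0.076)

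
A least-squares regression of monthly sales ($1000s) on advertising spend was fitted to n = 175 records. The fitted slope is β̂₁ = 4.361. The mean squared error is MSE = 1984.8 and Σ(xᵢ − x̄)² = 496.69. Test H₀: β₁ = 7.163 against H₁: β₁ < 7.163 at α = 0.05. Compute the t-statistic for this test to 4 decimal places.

SE(β̂₁) = √(MSE/Sₓₓ) = √(1984.8/496.69) = 1.99901.
t = (4.361 − 7.163) / 1.99901 = -1.4017.
df = n − 2 = 173.
One-sided p ≈ 0.0814, which is ≥ 0.05, so fail to reject H₀.
The data do not give significant evidence that the true slope on advertising spend is below 7.163 $1000s per unit.

t = -1.4017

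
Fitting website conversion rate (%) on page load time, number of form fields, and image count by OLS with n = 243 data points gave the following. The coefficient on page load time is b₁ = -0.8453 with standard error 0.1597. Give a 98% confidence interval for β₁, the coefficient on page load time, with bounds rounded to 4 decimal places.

df = n − k − 1 = 243 − 3 − 1 = 239.
t* = t_{0.01, 239} = 2.342051.
Margin = t* × SE = 2.342051 × 0.1597 = 0.374026.
CI: -0.8453 ± 0.374026 → (-1.2193, -0.4713).
With 98% confidence, each one-unit increase in page load time is associated with a change of between -1.2193 and -0.4713 % in website conversion rate, holding the other predictors fixed.

(-1.2193, -0.4713)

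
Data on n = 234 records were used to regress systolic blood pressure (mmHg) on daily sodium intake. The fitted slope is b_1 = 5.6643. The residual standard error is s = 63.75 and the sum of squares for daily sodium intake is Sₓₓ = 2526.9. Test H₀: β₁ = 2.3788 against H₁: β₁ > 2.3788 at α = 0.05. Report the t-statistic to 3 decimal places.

t = 2.591

SE(b_1) = s/√Sₓₓ = 63.75/√2526.9 = 1.2682.
t = (5.6643 − 2.3788) / 1.2682 = 2.591.
df = n − 2 = 232.
One-sided p ≈ 0.0051, which is < 0.05, so reject H₀.
There is evidence that the true slope on daily sodium intake exceeds 2.3788 mmHg per unit.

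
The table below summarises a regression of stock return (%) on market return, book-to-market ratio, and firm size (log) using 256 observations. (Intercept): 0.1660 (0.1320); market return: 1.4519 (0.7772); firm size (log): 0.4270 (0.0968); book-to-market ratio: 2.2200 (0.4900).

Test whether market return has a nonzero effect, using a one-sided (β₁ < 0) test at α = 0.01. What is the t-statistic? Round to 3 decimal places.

t = 1.868

Read off: b = 1.4519, SE = 0.7772 for market return.
H₀: β₁ = 0 vs H₁: β₁ < 0.
t = 1.4519 / 0.7772 = 1.868.
df = n − k − 1 = 256 − 3 − 1 = 252.
One-sided p ≈ 0.9685, which is ≥ 0.01, so fail to reject H₀.
The data do not give significant evidence that the true slope on market return is negative, holding the other predictors fixed.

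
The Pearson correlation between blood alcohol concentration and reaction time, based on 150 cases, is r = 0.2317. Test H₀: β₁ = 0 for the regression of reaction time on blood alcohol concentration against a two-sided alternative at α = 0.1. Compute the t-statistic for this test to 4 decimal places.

t = r·√(n − 2)/√(1 − r²) = 0.2317·√148/√0.946315 = 2.8976.
df = n − 2 = 148.
Two-sided p ≈ 0.0043, which is < 0.1, so reject H₀.
There is evidence of a linear association between blood alcohol concentration and reaction time.

t = 2.8976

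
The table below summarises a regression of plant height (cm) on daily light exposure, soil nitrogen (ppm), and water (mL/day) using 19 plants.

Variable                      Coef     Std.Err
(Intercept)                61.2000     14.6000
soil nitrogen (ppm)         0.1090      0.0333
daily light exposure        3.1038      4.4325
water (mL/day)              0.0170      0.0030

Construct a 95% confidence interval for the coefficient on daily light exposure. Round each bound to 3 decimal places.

(-6.344, 12.551)

Read off: b = 3.1038, SE = 4.4325 for daily light exposure.
df = n − k − 1 = 19 − 3 − 1 = 15.
t* = t_{0.025, 15} = 2.13145.
Margin = t* × SE = 2.13145 × 4.4325 = 9.44765.
CI: 3.1038 ± 9.44765 → (-6.344, 12.551).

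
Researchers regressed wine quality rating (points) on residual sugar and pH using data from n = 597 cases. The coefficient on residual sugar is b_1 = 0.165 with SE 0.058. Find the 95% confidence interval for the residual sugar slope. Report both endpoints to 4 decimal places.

(0.0511, 0.2789)

df = n − k − 1 = 597 − 2 − 1 = 594.
t* = t_{0.025, 594} = 1.963966.
Margin = t* × SE = 1.963966 × 0.058 = 0.113910.
CI: 0.165 ± 0.113910 → (0.0511, 0.2789).
With 95% confidence, each one-unit increase in residual sugar is associated with a change of between 0.0511 and 0.2789 points in wine quality rating, holding the other predictors fixed.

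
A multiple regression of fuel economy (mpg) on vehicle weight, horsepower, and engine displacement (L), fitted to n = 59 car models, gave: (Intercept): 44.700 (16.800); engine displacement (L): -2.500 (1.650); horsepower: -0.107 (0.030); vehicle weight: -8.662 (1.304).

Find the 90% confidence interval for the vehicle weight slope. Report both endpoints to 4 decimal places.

Read off: b = -8.662, SE = 1.304 for vehicle weight.
df = n − k − 1 = 59 − 3 − 1 = 55.
t* = t_{0.05, 55} = 1.673034.
Margin = t* × SE = 1.673034 × 1.304 = 2.181636.
CI: -8.662 ± 2.181636 → (-10.8436, -6.4804).

(-10.8436, -6.4804)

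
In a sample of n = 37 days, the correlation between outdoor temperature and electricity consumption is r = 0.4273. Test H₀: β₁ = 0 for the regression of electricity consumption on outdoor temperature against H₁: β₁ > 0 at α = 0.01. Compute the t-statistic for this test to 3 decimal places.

t = r·√(n − 2)/√(1 − r²) = 0.4273·√35/√0.817415 = 2.796.
df = n − 2 = 35.
One-sided p ≈ 0.0042, which is < 0.01, so reject H₀.
There is evidence of a linear association between outdoor temperature and electricity consumption.

t = 2.796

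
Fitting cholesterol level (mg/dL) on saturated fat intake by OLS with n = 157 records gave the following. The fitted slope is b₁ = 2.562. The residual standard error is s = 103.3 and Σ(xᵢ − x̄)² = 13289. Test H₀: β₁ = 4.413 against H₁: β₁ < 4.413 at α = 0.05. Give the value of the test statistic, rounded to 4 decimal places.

t = -2.0656

SE(b₁) = s/√Sₓₓ = 103.3/√13289 = 0.896095.
t = (2.562 − 4.413) / 0.896095 = -2.0656.
df = n − 2 = 155.
One-sided p ≈ 0.0203, which is < 0.05, so reject H₀.
There is evidence that the true slope on saturated fat intake is below 4.413 mg/dL per unit.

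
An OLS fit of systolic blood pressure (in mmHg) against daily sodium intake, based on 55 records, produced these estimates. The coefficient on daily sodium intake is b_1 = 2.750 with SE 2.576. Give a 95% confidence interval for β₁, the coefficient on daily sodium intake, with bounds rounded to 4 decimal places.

(-2.4168, 7.9168)

df = n − 2 = 55 − 2 = 53.
t* = t_{0.025, 53} = 2.005746.
Margin = t* × SE = 2.005746 × 2.576 = 5.166802.
CI: 2.750 ± 5.166802 → (-2.4168, 7.9168).
With 95% confidence, each one-unit increase in daily sodium intake is associated with a change of between -2.4168 and 7.9168 mmHg in systolic blood pressure.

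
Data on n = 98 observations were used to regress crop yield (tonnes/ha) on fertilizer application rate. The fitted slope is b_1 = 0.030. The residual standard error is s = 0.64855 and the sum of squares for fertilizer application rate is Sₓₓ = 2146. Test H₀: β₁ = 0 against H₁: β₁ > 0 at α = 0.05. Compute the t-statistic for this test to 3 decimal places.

t = 2.143

SE(b_1) = s/√Sₓₓ = 0.64855/√2146 = 0.014.
t = 0.030 / 0.014 = 2.143.
df = n − 2 = 96.
One-sided p ≈ 0.0173, which is < 0.05, so reject H₀.
There is evidence that the true slope on fertilizer application rate is positive.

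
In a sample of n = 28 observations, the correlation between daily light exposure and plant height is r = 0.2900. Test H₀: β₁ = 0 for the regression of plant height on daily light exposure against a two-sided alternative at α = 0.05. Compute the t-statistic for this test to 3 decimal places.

t = r·√(n − 2)/√(1 − r²) = 0.2900·√26/√0.9159 = 1.545.
df = n − 2 = 26.
Two-sided p ≈ 0.1344, which is ≥ 0.05, so fail to reject H₀.
The data do not give significant evidence of a linear association between daily light exposure and plant height.

t = 1.545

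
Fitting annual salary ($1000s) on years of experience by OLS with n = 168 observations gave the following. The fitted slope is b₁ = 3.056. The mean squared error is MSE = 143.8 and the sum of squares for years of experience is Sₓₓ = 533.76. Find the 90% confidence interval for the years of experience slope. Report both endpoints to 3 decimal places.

(2.197, 3.915)

SE(b₁) = √(MSE/Sₓₓ) = √(143.8/533.76) = 0.519047.
df = n − 2 = 166.
t* = t_{0.05, 166} = 1.654085.
Margin = t* × SE = 1.654085 × 0.519047 = 0.85855.
CI: 3.056 ± 0.85855 → (2.197, 3.915).
With 90% confidence, each one-unit increase in years of experience is associated with a change of between 2.197 and 3.915 $1000s in annual salary.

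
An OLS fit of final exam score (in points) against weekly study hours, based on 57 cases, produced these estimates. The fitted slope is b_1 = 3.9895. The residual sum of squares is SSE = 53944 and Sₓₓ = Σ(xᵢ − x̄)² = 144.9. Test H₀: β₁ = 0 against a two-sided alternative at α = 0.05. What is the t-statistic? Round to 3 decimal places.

MSE = SSE/(n − 2) = 53944/55 = 980.8.
SE(b_1) = √(MSE/Sₓₓ) = √(980.8/144.9) = 2.60169.
t = 3.9895 / 2.60169 = 1.533.
df = n − 2 = 55.
Two-sided p ≈ 0.1309, which is ≥ 0.05, so fail to reject H₀.
The data do not give significant evidence of an association between weekly study hours and final exam score.

t = 1.533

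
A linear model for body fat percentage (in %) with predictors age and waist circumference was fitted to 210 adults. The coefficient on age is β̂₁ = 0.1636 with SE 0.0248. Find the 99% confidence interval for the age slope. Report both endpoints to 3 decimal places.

df = n − k − 1 = 210 − 2 − 1 = 207.
t* = t_{0.005, 207} = 2.599788.
Margin = t* × SE = 2.599788 × 0.0248 = 0.06447.
CI: 0.1636 ± 0.06447 → (0.099, 0.228).
With 99% confidence, each one-unit increase in age is associated with a change of between 0.099 and 0.228 % in body fat percentage, holding the other predictors fixed.

(0.099, 0.228)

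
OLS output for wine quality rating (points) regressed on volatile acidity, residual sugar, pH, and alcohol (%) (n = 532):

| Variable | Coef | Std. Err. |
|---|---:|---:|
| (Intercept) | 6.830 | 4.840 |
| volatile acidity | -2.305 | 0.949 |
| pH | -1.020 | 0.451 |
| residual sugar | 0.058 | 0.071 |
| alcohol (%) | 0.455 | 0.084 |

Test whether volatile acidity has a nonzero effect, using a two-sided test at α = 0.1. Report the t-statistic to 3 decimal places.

Read off: b = -2.305, SE = 0.949 for volatile acidity.
H₀: β₁ = 0 vs H₁: β₁ ≠ 0.
t = -2.305 / 0.949 = -2.429.
df = n − k − 1 = 532 − 4 − 1 = 527.
Two-sided p ≈ 0.0155, which is < 0.1, so reject H₀.
There is evidence that volatile acidity is associated with wine quality rating, holding the other predictors fixed.

t = -2.429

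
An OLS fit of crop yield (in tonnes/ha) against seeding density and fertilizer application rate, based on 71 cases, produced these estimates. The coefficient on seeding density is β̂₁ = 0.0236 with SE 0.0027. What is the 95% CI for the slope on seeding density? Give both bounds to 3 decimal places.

df = n − k − 1 = 71 − 2 − 1 = 68.
t* = t_{0.025, 68} = 1.995469.
Margin = t* × SE = 1.995469 × 0.0027 = 0.00539.
CI: 0.0236 ± 0.00539 → (0.018, 0.029).
With 95% confidence, each one-unit increase in seeding density is associated with a change of between 0.018 and 0.029 tonnes/ha in crop yield, holding the other predictors fixed.

(0.018, 0.029)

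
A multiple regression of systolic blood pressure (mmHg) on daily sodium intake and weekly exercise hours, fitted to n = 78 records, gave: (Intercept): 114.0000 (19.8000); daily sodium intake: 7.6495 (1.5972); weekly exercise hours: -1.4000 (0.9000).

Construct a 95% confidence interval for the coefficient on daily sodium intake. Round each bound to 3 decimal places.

Read off: b = 7.6495, SE = 1.5972 for daily sodium intake.
df = n − k − 1 = 78 − 2 − 1 = 75.
t* = t_{0.025, 75} = 1.992102.
Margin = t* × SE = 1.992102 × 1.5972 = 3.18179.
CI: 7.6495 ± 3.18179 → (4.468, 10.831).

(4.468, 10.831)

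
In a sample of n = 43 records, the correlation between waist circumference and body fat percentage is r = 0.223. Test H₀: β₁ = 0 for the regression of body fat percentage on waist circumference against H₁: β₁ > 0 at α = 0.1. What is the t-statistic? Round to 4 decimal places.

t = 1.4648

t = r·√(n − 2)/√(1 − r²) = 0.223·√41/√0.950271 = 1.4648.
df = n − 2 = 41.
One-sided p ≈ 0.0753, which is < 0.1, so reject H₀.
There is evidence of a linear association between waist circumference and body fat percentage.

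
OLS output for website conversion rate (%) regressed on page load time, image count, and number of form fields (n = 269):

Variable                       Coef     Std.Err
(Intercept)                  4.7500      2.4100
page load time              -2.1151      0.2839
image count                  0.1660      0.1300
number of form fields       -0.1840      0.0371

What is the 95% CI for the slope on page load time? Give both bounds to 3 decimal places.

Read off: b = -2.1151, SE = 0.2839 for page load time.
df = n − k − 1 = 269 − 3 − 1 = 265.
t* = t_{0.025, 265} = 1.968956.
Margin = t* × SE = 1.968956 × 0.2839 = 0.55899.
CI: -2.1151 ± 0.55899 → (-2.674, -1.556).

(-2.674, -1.556)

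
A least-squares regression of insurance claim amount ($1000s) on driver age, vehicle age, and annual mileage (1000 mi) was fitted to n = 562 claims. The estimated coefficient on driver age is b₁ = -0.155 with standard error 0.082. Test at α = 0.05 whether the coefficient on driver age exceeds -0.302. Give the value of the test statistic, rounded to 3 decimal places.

t = 1.793

H₀: β₁ = -0.302 vs H₁: β₁ > -0.302.
t = (b₁ − β₁⁰)/SE = (-0.155 − (-0.302)) / 0.082 = 1.793.
df = n − k − 1 = 562 − 3 − 1 = 558.
One-sided p ≈ 0.0368, which is < 0.05, so reject H₀.
There is evidence that the true slope on driver age exceeds -0.302 $1000s per unit, holding the other predictors fixed.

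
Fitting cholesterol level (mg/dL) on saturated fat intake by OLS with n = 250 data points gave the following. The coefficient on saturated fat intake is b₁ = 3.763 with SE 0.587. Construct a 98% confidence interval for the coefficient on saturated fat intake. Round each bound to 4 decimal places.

(2.3886, 5.1374)

df = n − 2 = 250 − 2 = 248.
t* = t_{0.01, 248} = 2.341478.
Margin = t* × SE = 2.341478 × 0.587 = 1.374448.
CI: 3.763 ± 1.374448 → (2.3886, 5.1374).
With 98% confidence, each one-unit increase in saturated fat intake is associated with a change of between 2.3886 and 5.1374 mg/dL in cholesterol level.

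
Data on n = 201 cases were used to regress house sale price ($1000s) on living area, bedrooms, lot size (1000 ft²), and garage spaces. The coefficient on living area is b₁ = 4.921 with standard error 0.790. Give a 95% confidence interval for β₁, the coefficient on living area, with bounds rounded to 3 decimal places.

df = n − k − 1 = 201 − 4 − 1 = 196.
t* = t_{0.025, 196} = 1.972141.
Margin = t* × SE = 1.972141 × 0.790 = 1.55799.
CI: 4.921 ± 1.55799 → (3.363, 6.479).
With 95% confidence, each one-unit increase in living area is associated with a change of between 3.363 and 6.479 $1000s in house sale price, holding the other predictors fixed.

(3.363, 6.479)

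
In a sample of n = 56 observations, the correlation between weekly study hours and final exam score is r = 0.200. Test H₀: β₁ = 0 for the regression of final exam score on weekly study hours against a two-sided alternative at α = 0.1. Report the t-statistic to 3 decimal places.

t = r·√(n − 2)/√(1 − r²) = 0.200·√54/√0.96 = 1.500.
df = n − 2 = 54.
Two-sided p ≈ 0.1394, which is ≥ 0.1, so fail to reject H₀.
The data do not give significant evidence of a linear association between weekly study hours and final exam score.

t = 1.500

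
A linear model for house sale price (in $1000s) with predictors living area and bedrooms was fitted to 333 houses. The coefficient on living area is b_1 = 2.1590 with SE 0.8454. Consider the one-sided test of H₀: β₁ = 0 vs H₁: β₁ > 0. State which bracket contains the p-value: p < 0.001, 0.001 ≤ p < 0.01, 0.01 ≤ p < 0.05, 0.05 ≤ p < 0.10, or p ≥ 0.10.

0.001 ≤ p < 0.01

t = 2.1590 / 0.8454 = 2.554.
df = n − k − 1 = 333 − 2 − 1 = 330.
One-sided p = P(T_{330} > t) ≈ 0.0056.
So 0.001 ≤ p < 0.01.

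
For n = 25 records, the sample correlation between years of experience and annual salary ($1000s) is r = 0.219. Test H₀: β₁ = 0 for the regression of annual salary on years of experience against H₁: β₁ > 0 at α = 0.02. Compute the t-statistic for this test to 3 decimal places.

t = r·√(n − 2)/√(1 − r²) = 0.219·√23/√0.952039 = 1.076.
df = n − 2 = 23.
One-sided p ≈ 0.1465, which is ≥ 0.02, so fail to reject H₀.
The data do not give significant evidence of a linear association between years of experience and annual salary.

t = 1.076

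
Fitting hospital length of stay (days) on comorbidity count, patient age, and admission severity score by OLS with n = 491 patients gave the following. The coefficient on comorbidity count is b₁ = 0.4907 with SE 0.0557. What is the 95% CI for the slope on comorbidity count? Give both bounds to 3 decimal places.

(0.381, 0.600)

df = n − k − 1 = 491 − 3 − 1 = 487.
t* = t_{0.025, 487} = 1.964847.
Margin = t* × SE = 1.964847 × 0.0557 = 0.10944.
CI: 0.4907 ± 0.10944 → (0.381, 0.600).
With 95% confidence, each one-unit increase in comorbidity count is associated with a change of between 0.381 and 0.600 days in hospital length of stay, holding the other predictors fixed.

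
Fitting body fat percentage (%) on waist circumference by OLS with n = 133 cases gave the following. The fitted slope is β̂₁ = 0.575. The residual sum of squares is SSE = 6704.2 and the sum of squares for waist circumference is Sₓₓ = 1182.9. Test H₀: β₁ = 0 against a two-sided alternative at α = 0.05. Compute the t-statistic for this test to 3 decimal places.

t = 2.764

MSE = SSE/(n − 2) = 6704.2/131 = 51.1771.
SE(β̂₁) = √(MSE/Sₓₓ) = √(51.1771/1182.9) = 0.208.
t = 0.575 / 0.208 = 2.764.
df = n − 2 = 131.
Two-sided p ≈ 0.0065, which is < 0.05, so reject H₀.
There is evidence that waist circumference is associated with body fat percentage.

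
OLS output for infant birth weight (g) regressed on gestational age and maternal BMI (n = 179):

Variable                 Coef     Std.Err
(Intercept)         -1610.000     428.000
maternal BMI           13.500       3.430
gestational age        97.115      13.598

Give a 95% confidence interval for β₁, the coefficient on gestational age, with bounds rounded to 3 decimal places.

Read off: b = 97.115, SE = 13.598 for gestational age.
df = n − k − 1 = 179 − 2 − 1 = 176.
t* = t_{0.025, 176} = 1.973534.
Margin = t* × SE = 1.973534 × 13.598 = 26.83612.
CI: 97.115 ± 26.83612 → (70.279, 123.951).

(70.279, 123.951)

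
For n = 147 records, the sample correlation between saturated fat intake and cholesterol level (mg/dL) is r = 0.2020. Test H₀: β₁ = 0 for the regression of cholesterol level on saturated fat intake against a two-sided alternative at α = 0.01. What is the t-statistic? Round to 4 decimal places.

t = r·√(n − 2)/√(1 − r²) = 0.2020·√145/√0.959196 = 2.4836.
df = n − 2 = 145.
Two-sided p ≈ 0.0141, which is ≥ 0.01, so fail to reject H₀.
The data do not give significant evidence of a linear association between saturated fat intake and cholesterol level.

t = 2.4836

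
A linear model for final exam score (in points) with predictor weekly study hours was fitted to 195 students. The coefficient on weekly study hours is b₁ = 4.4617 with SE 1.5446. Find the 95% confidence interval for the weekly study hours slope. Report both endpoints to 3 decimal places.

(1.415, 7.508)

df = n − 2 = 195 − 2 = 193.
t* = t_{0.025, 193} = 1.972332.
Margin = t* × SE = 1.972332 × 1.5446 = 3.04646.
CI: 4.4617 ± 3.04646 → (1.415, 7.508).
With 95% confidence, each one-unit increase in weekly study hours is associated with a change of between 1.415 and 7.508 points in final exam score.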